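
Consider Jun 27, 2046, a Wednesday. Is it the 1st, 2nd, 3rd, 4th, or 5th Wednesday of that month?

4th

Day 27 falls in week ⌈27/7⌉ of the month.
Days 1–7 hold the 1st Wednesday, 8–14 the 2nd, 15–21 the 3rd, 22–28 the 4th, 29–31 the 5th.
27 is in the range for the 4th.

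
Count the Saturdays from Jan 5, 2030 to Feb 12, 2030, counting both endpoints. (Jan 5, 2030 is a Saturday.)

6

Jan 5, 2030 is a Saturday; the first Saturday on or after it is Jan 5, 2030.
From Jan 5, 2030 to Feb 12, 2030: 26 + 12 = 38 days (rest of Jan, Feb).
38 ÷ 7 = 5 full weeks with remainder 3, so 5 more Saturdays after the first → 6.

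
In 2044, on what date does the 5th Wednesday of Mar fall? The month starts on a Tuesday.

Mar 2044 begins on a Tuesday, so the first Wednesday is Mar 2 (1 day later).
The 5th Wednesday is 4 weeks later: 2 + 28 = 30.

Mar 30, 2044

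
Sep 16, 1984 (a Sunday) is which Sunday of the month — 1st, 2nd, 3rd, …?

3rd

Day 16 falls in week ⌈16/7⌉ of the month.
Days 1–7 hold the 1st Sunday, 8–14 the 2nd, 15–21 the 3rd, 22–28 the 4th, 29–31 the 5th.
16 is in the range for the 3rd.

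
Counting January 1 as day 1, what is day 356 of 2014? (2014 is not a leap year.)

December 22, 2014

January has 31 days (356 − 31 = 325 remain).
February has 28 days (325 − 28 = 297 remain).
March has 31 days (297 − 31 = 266 remain).
April has 30 days (266 − 30 = 236 remain).
May has 31 days (236 − 31 = 205 remain).
June has 30 days (205 − 30 = 175 remain).
July has 31 days (175 − 31 = 144 remain).
August has 31 days (144 − 31 = 113 remain).
September has 30 days (113 − 30 = 83 remain).
October has 31 days (83 − 31 = 52 remain).
November has 30 days (52 − 30 = 22 remain).
22 into December → December 22.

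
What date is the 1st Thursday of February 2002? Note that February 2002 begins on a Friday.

2002-02-07

February 2002 begins on a Friday, so the first Thursday is February 7 (6 days later).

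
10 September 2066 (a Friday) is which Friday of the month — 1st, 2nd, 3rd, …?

2nd

Day 10 falls in week ⌈10/7⌉ of the month.
Days 1–7 hold the 1st Friday, 8–14 the 2nd, 15–21 the 3rd, 22–28 the 4th, 29–31 the 5th.
10 is in the range for the 2nd.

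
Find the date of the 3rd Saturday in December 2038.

2038-12-18

December 2038 begins on a Wednesday, so the first Saturday is December 4 (3 days later).
The 3rd Saturday is 2 weeks later: 4 + 14 = 18.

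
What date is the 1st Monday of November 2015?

2 November 2015

The first Monday of November 2015 is November 2.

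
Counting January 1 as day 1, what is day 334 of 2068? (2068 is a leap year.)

January has 31 days (334 − 31 = 303 remain).
February has 29 days (303 − 29 = 274 remain).
March has 31 days (274 − 31 = 243 remain).
April has 30 days (243 − 30 = 213 remain).
May has 31 days (213 − 31 = 182 remain).
June has 30 days (182 − 30 = 152 remain).
July has 31 days (152 − 31 = 121 remain).
August has 31 days (121 − 31 = 90 remain).
September has 30 days (90 − 30 = 60 remain).
October has 31 days (60 − 31 = 29 remain).
29 into November → November 29.

November 29, 2068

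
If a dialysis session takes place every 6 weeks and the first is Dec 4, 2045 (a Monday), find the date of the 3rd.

Feb 26, 2046

The 3rd occurrence is 2 intervals after the first: 2 × 42 = 84 days after Dec 4, 2045.
Dec has 31 days — 27 days to the end of Dec leaves 57.
Jan has 31 days (26 left).
26 days into Feb → Feb 26, 2046.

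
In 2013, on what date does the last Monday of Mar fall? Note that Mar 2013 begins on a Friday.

Mar 25, 2013

Mar 2013 begins on a Friday, so the first Monday is Mar 4 (3 days later).
Mar 2013 has 31 days. Adding weeks: 4, 11, 18, 25 — the last one ≤ 31 is the 25th.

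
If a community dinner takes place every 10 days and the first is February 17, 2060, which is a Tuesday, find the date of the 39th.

March 3, 2061

The 39th occurrence is 38 intervals after the first: 38 × 10 = 380 days after February 17, 2060.
February has 29 days — 12 days to the end of February leaves 368.
March has 31 days (337 left).
April has 30 days (307 left).
May has 31 days (276 left).
June has 30 days (246 left).
July has 31 days (215 left).
August has 31 days (184 left).
September has 30 days (154 left).
October has 31 days (123 left).
November has 30 days (93 left).
December has 31 days (62 left).
January has 31 days (31 left).
February has 28 days (3 left).
3 days into March → March 3, 2061.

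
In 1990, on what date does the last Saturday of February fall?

The first Saturday of February 1990 is February 3.
February 1990 has 28 days. Adding weeks: 3, 10, 17, 24 — the last one ≤ 28 is the 24th.

24 February 1990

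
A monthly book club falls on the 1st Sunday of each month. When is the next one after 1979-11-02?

November 1979 starts on a Thursday, so its 1st Sunday is 1979-11-04 (3 days in).
1979-11-04 is after 1979-11-02, so that is the next one.

1979-11-04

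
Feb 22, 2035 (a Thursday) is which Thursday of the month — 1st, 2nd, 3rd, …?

Day 22 falls in week ⌈22/7⌉ of the month.
Days 1–7 hold the 1st Thursday, 8–14 the 2nd, 15–21 the 3rd, 22–28 the 4th, 29–31 the 5th.
22 is in the range for the 4th.

4th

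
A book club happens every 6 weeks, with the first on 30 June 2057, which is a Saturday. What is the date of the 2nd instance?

The 2nd occurrence is 1 interval after the first: 1 × 42 = 42 days after 30 June 2057.
June has 30 days — 0 days to the end of June leaves 42.
July has 31 days (11 left).
11 days into August → 11 August 2057.

11 August 2057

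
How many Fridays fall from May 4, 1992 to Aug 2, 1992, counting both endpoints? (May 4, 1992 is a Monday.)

May 4, 1992 is a Monday; the first Friday on or after it is May 8, 1992 (4 days later).
From May 8, 1992 to Aug 2, 1992: 23 + 30 + 31 + 2 = 86 days (rest of May, Jun, Jul, Aug).
86 ÷ 7 = 12 full weeks with remainder 2, so 12 more Fridays after the first → 13.

13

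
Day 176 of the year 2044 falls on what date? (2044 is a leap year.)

24 June 2044

January has 31 days (176 − 31 = 145 remain).
February has 29 days (145 − 29 = 116 remain).
March has 31 days (116 − 31 = 85 remain).
April has 30 days (85 − 30 = 55 remain).
May has 31 days (55 − 31 = 24 remain).
24 into June → June 24.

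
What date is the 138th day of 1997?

May 18, 1997

Jan has 31 days (138 − 31 = 107 remain).
Feb has 28 days (107 − 28 = 79 remain).
Mar has 31 days (79 − 31 = 48 remain).
Apr has 30 days (48 − 30 = 18 remain).
18 into May → May 18.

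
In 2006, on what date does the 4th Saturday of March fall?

25 March 2006

March 2006 begins on a Wednesday, so the first Saturday is March 4 (3 days later).
The 4th Saturday is 3 weeks later: 4 + 21 = 25.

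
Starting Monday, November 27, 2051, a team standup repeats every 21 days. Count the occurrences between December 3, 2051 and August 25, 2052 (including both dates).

12

Occurrences land 21·i days after November 27, 2051 for i = 0, 1, 2, …
December 3, 2051 is 6 days after the start; 6 ÷ 21 = 0 remainder 6; since the remainder is 6, round up to i = 1. First occurrence in the window: #2 on December 18, 2051 (1×21 = 21 days in).
August 25, 2052 is 272 days after the start; 272 ÷ 21 = 12 remainder 20. Last occurrence in the window: #13 on August 5, 2052.
Occurrences #2 through #13: 12 in total.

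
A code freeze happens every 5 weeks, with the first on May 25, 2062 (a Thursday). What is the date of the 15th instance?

The 15th occurrence is 14 intervals after the first: 14 × 35 = 490 days after May 25, 2062.
May has 31 days — 6 days to the end of May leaves 484.
From end of May to end of 2062 is 214 days (270 left).
Jan has 31 days (239 left).
Feb has 28 days (211 left).
Mar has 31 days (180 left).
Apr has 30 days (150 left).
May has 31 days (119 left).
Jun has 30 days (89 left).
Jul has 31 days (58 left).
Aug has 31 days (27 left).
27 days into Sep → Sep 27, 2063.

Sep 27, 2063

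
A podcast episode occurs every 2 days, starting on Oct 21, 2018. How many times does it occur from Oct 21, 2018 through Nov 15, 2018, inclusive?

Occurrences land 2·i days after Oct 21, 2018 for i = 0, 1, 2, …
The window opens on the start date, so the first occurrence inside is #1 on Oct 21, 2018.
Nov 15, 2018 is 25 days after the start; 25 ÷ 2 = 12 remainder 1. Last occurrence in the window: #13 on Nov 14, 2018.
Occurrences #1 through #13: 13 in total.

13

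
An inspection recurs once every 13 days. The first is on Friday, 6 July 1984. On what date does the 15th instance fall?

4 January 1985

The 15th occurrence is 14 intervals after the first: 14 × 13 = 182 days after 6 July 1984.
July has 31 days — 25 days to the end of July leaves 157.
August has 31 days (126 left).
September has 30 days (96 left).
October has 31 days (65 left).
November has 30 days (35 left).
December has 31 days (4 left).
4 days into January → 4 January 1985.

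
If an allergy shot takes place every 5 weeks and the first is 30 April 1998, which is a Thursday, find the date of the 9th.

The 9th occurrence is 8 intervals after the first: 8 × 35 = 280 days after 30 April 1998.
April has 30 days — 0 days to the end of April leaves 280.
May has 31 days (249 left).
June has 30 days (219 left).
July has 31 days (188 left).
August has 31 days (157 left).
September has 30 days (127 left).
October has 31 days (96 left).
November has 30 days (66 left).
December has 31 days (35 left).
January has 31 days (4 left).
4 days into February → 4 February 1999.

4 February 1999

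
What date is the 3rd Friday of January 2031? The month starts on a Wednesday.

January 17, 2031

January 2031 begins on a Wednesday, so the first Friday is January 3 (2 days later).
The 3rd Friday is 2 weeks later: 3 + 14 = 17.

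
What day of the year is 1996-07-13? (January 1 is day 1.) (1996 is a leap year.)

Days in months before July: 31 + 29 + 31 + 30 + 31 + 30 = 182.
Plus 13 days into July → day 195.

195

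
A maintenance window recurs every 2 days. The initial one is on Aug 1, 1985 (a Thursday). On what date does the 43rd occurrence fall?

Oct 24, 1985

The 43rd occurrence is 42 intervals after the first: 42 × 2 = 84 days after Aug 1, 1985.
Aug has 31 days — 30 days to the end of Aug leaves 54.
Sep has 30 days (24 left).
24 days into Oct → Oct 24, 1985.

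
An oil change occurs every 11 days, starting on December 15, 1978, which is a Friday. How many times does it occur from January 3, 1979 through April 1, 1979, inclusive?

8

Occurrences land 11·i days after December 15, 1978 for i = 0, 1, 2, …
January 3, 1979 is 19 days after the start; 19 ÷ 11 = 1 remainder 8; since the remainder is 8, round up to i = 2. First occurrence in the window: #3 on January 6, 1979 (2×11 = 22 days in).
April 1, 1979 is 107 days after the start; 107 ÷ 11 = 9 remainder 8. Last occurrence in the window: #10 on March 24, 1979.
Occurrences #3 through #10: 8 in total.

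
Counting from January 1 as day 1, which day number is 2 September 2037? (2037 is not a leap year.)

Days in months before September: 31 + 28 + 31 + 30 + 31 + 30 + 31 + 31 = 243.
Plus 2 days into September → day 245.

245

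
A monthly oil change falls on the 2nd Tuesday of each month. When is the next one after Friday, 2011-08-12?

August 2011 starts on a Monday; its first Tuesday is the 2nd, so the 2nd Tuesday is the 9th — 2011-08-09.
That is not after 2011-08-12, so look at September 2011.
September 2011 starts on a Thursday; its first Tuesday is the 6th, so the 2nd Tuesday is the 13th — 2011-09-13.

2011-09-13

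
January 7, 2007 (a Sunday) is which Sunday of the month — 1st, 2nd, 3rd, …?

Day 7 falls in week ⌈7/7⌉ of the month.
Days 1–7 hold the 1st Sunday, 8–14 the 2nd, 15–21 the 3rd, 22–28 the 4th, 29–31 the 5th.
7 is in the range for the 1st.

1st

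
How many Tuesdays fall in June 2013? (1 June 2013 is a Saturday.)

1 June 2013 is a Saturday; the first Tuesday on or after it is 4 June 2013 (3 days later).
From 4 June 2013 to 30 June 2013 is 30 − 4 = 26 days.
26 ÷ 7 = 3 full weeks with remainder 5, so 3 more Tuesdays after the first → 4.

4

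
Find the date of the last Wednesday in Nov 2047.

Nov 2047 begins on a Friday, so the first Wednesday is Nov 6 (5 days later).
Nov 2047 has 30 days. Adding weeks: 6, 13, 20, 27 — the last one ≤ 30 is the 27th.

Nov 27, 2047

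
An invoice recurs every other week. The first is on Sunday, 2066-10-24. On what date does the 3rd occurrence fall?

2066-11-21

The 3rd occurrence is 2 intervals after the first: 2 × 14 = 28 days after 2066-10-24.
October has 31 days — 7 days to the end of October leaves 21.
21 days into November → 2066-11-21.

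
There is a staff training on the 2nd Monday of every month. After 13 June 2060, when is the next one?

14 June 2060

June 2060 starts on a Tuesday; its first Monday is the 7th, so the 2nd Monday is the 14th — 14 June 2060.
14 June 2060 is after 13 June 2060, so that is the next one.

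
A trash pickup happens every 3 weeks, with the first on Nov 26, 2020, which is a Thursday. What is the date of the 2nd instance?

The 2nd occurrence is 1 interval after the first: 1 × 21 = 21 days after Nov 26, 2020.
Nov has 30 days — 4 days to the end of Nov leaves 17.
17 days into Dec → Dec 17, 2020.

Dec 17, 2020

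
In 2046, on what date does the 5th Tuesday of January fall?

The first Tuesday of January 2046 is January 2.
The 5th Tuesday is 4 weeks later: 2 + 28 = 30.

30 January 2046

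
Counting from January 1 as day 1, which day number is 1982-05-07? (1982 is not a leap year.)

127

Days in months before May: 31 + 28 + 31 + 30 = 120.
Plus 7 days into May → day 127.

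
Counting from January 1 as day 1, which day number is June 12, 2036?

Days in months before June: 31 + 29 + 31 + 30 + 31 = 152.
Plus 12 days into June → day 164.

164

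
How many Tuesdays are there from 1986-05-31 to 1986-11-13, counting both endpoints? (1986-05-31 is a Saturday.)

1986-05-31 is a Saturday; the first Tuesday on or after it is 1986-06-03 (3 days later).
From 1986-06-03 to 1986-11-13: 27 + 31 + 31 + 30 + 31 + 13 = 163 days (rest of June, July, August, September, October, November).
163 ÷ 7 = 23 full weeks with remainder 2, so 23 more Tuesdays after the first → 24.

24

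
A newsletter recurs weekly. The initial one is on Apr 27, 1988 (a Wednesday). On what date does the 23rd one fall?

The 23rd occurrence is 22 intervals after the first: 22 × 7 = 154 days after Apr 27, 1988.
Apr has 30 days — 3 days to the end of Apr leaves 151.
May has 31 days (120 left).
Jun has 30 days (90 left).
Jul has 31 days (59 left).
Aug has 31 days (28 left).
28 days into Sep → Sep 28, 1988.

Sep 28, 1988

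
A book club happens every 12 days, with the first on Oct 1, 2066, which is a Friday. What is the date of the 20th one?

May 17, 2067

The 20th occurrence is 19 intervals after the first: 19 × 12 = 228 days after Oct 1, 2066.
Oct has 31 days — 30 days to the end of Oct leaves 198.
Nov has 30 days (168 left).
Dec has 31 days (137 left).
Jan has 31 days (106 left).
Feb has 28 days (78 left).
Mar has 31 days (47 left).
Apr has 30 days (17 left).
17 days into May → May 17, 2067.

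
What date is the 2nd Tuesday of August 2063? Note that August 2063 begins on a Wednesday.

August 2063 begins on a Wednesday, so the first Tuesday is August 7 (6 days later).
The 2nd Tuesday is 1 weeks later: 7 + 7 = 14.

2063-08-14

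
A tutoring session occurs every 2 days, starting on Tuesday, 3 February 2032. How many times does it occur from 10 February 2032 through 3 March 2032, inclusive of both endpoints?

Occurrences land 2·i days after 3 February 2032 for i = 0, 1, 2, …
10 February 2032 is 7 days after the start; 7 ÷ 2 = 3 remainder 1; since the remainder is 1, round up to i = 4. First occurrence in the window: #5 on 11 February 2032 (4×2 = 8 days in).
3 March 2032 is 29 days after the start; 29 ÷ 2 = 14 remainder 1. Last occurrence in the window: #15 on 2 March 2032.
Occurrences #5 through #15: 11 in total.

11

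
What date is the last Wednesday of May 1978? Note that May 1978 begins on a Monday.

May 31, 1978

May 1978 begins on a Monday, so the first Wednesday is May 3 (2 days later).
May 1978 has 31 days. Adding weeks: 3, 10, 17, 24, 31 — the last one ≤ 31 is the 31st.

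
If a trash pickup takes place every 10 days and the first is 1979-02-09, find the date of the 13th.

The 13th occurrence is 12 intervals after the first: 12 × 10 = 120 days after 1979-02-09.
February has 28 days — 19 days to the end of February leaves 101.
March has 31 days (70 left).
April has 30 days (40 left).
May has 31 days (9 left).
9 days into June → 1979-06-09.

1979-06-09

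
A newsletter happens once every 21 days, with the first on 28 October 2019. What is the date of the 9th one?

13 April 2020

The 9th occurrence is 8 intervals after the first: 8 × 21 = 168 days after 28 October 2019.
October has 31 days — 3 days to the end of October leaves 165.
November has 30 days (135 left).
December has 31 days (104 left).
January has 31 days (73 left).
February has 29 days (44 left).
March has 31 days (13 left).
13 days into April → 13 April 2020.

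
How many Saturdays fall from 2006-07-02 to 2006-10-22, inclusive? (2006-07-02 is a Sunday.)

16

2006-07-02 is a Sunday; the first Saturday on or after it is 2006-07-08 (6 days later).
From 2006-07-08 to 2006-10-22: 23 + 31 + 30 + 22 = 106 days (rest of July, August, September, October).
106 ÷ 7 = 15 full weeks with remainder 1, so 15 more Saturdays after the first → 16.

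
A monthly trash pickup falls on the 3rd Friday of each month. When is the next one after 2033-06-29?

June 2033 starts on a Wednesday; its first Friday is the 3rd, so the 3rd Friday is the 17th — 2033-06-17.
That is not after 2033-06-29, so look at July 2033.
July 2033 starts on a Friday; its first Friday is the 1st, so the 3rd Friday is the 15th — 2033-07-15.

2033-07-15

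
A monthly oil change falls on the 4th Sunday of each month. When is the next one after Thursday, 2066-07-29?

2066-08-22

July 2066 starts on a Thursday; its first Sunday is the 4th, so the 4th Sunday is the 25th — 2066-07-25.
That is not after 2066-07-29, so look at August 2066.
August 2066 starts on a Sunday; its first Sunday is the 1st, so the 4th Sunday is the 22nd — 2066-08-22.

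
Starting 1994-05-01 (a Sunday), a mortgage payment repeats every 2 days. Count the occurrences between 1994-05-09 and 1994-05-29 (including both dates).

Occurrences land 2·i days after 1994-05-01 for i = 0, 1, 2, …
1994-05-09 is 8 days after the start; 8 ÷ 2 = 4 remainder 0. First occurrence in the window: #5 on 1994-05-09 (4×2 = 8 days in).
1994-05-29 is 28 days after the start; 28 ÷ 2 = 14 remainder 0. Last occurrence in the window: #15 on 1994-05-29.
Occurrences #5 through #15: 11 in total.

11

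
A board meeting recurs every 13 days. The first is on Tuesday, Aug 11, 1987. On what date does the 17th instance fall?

The 17th occurrence is 16 intervals after the first: 16 × 13 = 208 days after Aug 11, 1987.
Aug has 31 days — 20 days to the end of Aug leaves 188.
Sep has 30 days (158 left).
Oct has 31 days (127 left).
Nov has 30 days (97 left).
Dec has 31 days (66 left).
Jan has 31 days (35 left).
Feb has 29 days (6 left).
6 days into Mar → Mar 6, 1988.

Mar 6, 1988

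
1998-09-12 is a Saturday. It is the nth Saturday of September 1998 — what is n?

Day 12 falls in week ⌈12/7⌉ of the month.
Days 1–7 hold the 1st Saturday, 8–14 the 2nd, 15–21 the 3rd, 22–28 the 4th, 29–31 the 5th.
12 is in the range for the 2nd.

2nd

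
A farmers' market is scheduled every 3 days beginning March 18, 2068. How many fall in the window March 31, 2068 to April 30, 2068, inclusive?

Occurrences land 3·i days after March 18, 2068 for i = 0, 1, 2, …
March 31, 2068 is 13 days after the start; 13 ÷ 3 = 4 remainder 1; since the remainder is 1, round up to i = 5. First occurrence in the window: #6 on April 2, 2068 (5×3 = 15 days in).
April 30, 2068 is 43 days after the start; 43 ÷ 3 = 14 remainder 1. Last occurrence in the window: #15 on April 29, 2068.
Occurrences #6 through #15: 10 in total.

10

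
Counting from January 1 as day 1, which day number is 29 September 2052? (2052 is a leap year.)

Days in months before September: 31 + 29 + 31 + 30 + 31 + 30 + 31 + 31 = 244.
Plus 29 days into September → day 273.

273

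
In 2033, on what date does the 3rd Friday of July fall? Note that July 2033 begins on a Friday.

July 2033 begins on a Friday, so the first Friday is July 1.
The 3rd Friday is 2 weeks later: 1 + 14 = 15.

July 15, 2033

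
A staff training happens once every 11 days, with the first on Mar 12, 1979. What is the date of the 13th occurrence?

The 13th occurrence is 12 intervals after the first: 12 × 11 = 132 days after Mar 12, 1979.
Mar has 31 days — 19 days to the end of Mar leaves 113.
Apr has 30 days (83 left).
May has 31 days (52 left).
Jun has 30 days (22 left).
22 days into Jul → Jul 22, 1979.

Jul 22, 1979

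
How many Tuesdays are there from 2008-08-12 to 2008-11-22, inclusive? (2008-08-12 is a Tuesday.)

15

2008-08-12 is a Tuesday; the first Tuesday on or after it is 2008-08-12.
From 2008-08-12 to 2008-11-22: 19 + 30 + 31 + 22 = 102 days (rest of August, September, October, November).
102 ÷ 7 = 14 full weeks with remainder 4, so 14 more Tuesdays after the first → 15.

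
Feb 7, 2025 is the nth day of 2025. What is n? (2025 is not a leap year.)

Days in months before Feb: 31 = 31.
Plus 7 days into Feb → day 38.

38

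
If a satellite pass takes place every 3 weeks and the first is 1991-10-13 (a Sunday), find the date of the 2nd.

The 2nd occurrence is 1 interval after the first: 1 × 21 = 21 days after 1991-10-13.
October has 31 days — 18 days to the end of October leaves 3.
3 days into November → 1991-11-03.

1991-11-03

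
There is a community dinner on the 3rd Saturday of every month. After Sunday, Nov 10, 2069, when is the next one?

Nov 16, 2069

Nov 2069 starts on a Friday; its first Saturday is the 2nd, so the 3rd Saturday is the 16th — Nov 16, 2069.
Nov 16, 2069 is after Nov 10, 2069, so that is the next one.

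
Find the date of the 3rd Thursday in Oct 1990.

Oct 18, 1990

The first Thursday of Oct 1990 is Oct 4.
The 3rd Thursday is 2 weeks later: 4 + 14 = 18.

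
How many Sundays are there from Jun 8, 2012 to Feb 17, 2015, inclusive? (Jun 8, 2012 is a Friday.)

Jun 8, 2012 is a Friday; the first Sunday on or after it is Jun 10, 2012 (2 days later).
From Jun 10, 2012 to Feb 17, 2015: 204 + 365 + 365 + 48 = 982 days (rest of 2012, 2013, 2014, to Feb 17, 2015 in 2015).
982 ÷ 7 = 140 full weeks with remainder 2, so 140 more Sundays after the first → 141.

141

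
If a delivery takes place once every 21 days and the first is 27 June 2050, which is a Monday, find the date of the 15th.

The 15th occurrence is 14 intervals after the first: 14 × 21 = 294 days after 27 June 2050.
June has 30 days — 3 days to the end of June leaves 291.
July has 31 days (260 left).
August has 31 days (229 left).
September has 30 days (199 left).
October has 31 days (168 left).
November has 30 days (138 left).
December has 31 days (107 left).
January has 31 days (76 left).
February has 28 days (48 left).
March has 31 days (17 left).
17 days into April → 17 April 2051.

17 April 2051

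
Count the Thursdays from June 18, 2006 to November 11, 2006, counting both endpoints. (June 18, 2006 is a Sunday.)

21

June 18, 2006 is a Sunday; the first Thursday on or after it is June 22, 2006 (4 days later).
From June 22, 2006 to November 11, 2006: 8 + 31 + 31 + 30 + 31 + 11 = 142 days (rest of June, July, August, September, October, November).
142 ÷ 7 = 20 full weeks with remainder 2, so 20 more Thursdays after the first → 21.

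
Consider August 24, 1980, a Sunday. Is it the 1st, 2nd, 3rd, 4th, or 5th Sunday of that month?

4th

Day 24 falls in week ⌈24/7⌉ of the month.
Days 1–7 hold the 1st Sunday, 8–14 the 2nd, 15–21 the 3rd, 22–28 the 4th, 29–31 the 5th.
24 is in the range for the 4th.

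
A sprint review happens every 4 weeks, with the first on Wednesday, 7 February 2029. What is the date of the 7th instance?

The 7th occurrence is 6 intervals after the first: 6 × 28 = 168 days after 7 February 2029.
February has 28 days — 21 days to the end of February leaves 147.
March has 31 days (116 left).
April has 30 days (86 left).
May has 31 days (55 left).
June has 30 days (25 left).
25 days into July → 25 July 2029.

25 July 2029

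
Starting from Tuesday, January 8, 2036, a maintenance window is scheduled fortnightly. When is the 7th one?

The 7th occurrence is 6 intervals after the first: 6 × 14 = 84 days after January 8, 2036.
January has 31 days — 23 days to the end of January leaves 61.
February has 29 days (32 left).
March has 31 days (1 left).
1 day into April → April 1, 2036.

April 1, 2036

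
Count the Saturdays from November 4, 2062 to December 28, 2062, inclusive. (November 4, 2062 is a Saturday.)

8

November 4, 2062 is a Saturday; the first Saturday on or after it is November 4, 2062.
From November 4, 2062 to December 28, 2062: 26 + 28 = 54 days (rest of November, December).
54 ÷ 7 = 7 full weeks with remainder 5, so 7 more Saturdays after the first → 8.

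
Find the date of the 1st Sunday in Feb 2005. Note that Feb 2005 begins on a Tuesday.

Feb 6, 2005

Feb 2005 begins on a Tuesday, so the first Sunday is Feb 6 (5 days later).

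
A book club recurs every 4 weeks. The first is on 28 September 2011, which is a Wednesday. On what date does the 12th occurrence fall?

The 12th occurrence is 11 intervals after the first: 11 × 28 = 308 days after 28 September 2011.
September has 30 days — 2 days to the end of September leaves 306.
October has 31 days (275 left).
November has 30 days (245 left).
December has 31 days (214 left).
January has 31 days (183 left).
February has 29 days (154 left).
March has 31 days (123 left).
April has 30 days (93 left).
May has 31 days (62 left).
June has 30 days (32 left).
July has 31 days (1 left).
1 day into August → 1 August 2012.

1 August 2012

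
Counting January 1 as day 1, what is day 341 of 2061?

December 7, 2061

January has 31 days (341 − 31 = 310 remain).
February has 28 days (310 − 28 = 282 remain).
March has 31 days (282 − 31 = 251 remain).
April has 30 days (251 − 30 = 221 remain).
May has 31 days (221 − 31 = 190 remain).
June has 30 days (190 − 30 = 160 remain).
July has 31 days (160 − 31 = 129 remain).
August has 31 days (129 − 31 = 98 remain).
September has 30 days (98 − 30 = 68 remain).
October has 31 days (68 − 31 = 37 remain).
November has 30 days (37 − 30 = 7 remain).
7 into December → December 7.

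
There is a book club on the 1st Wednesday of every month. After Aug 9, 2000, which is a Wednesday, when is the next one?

Sep 6, 2000

Aug 2000 starts on a Tuesday, so its 1st Wednesday is Aug 2, 2000 (1 day in).
That is not after Aug 9, 2000, so look at Sep 2000.
Sep 2000 starts on a Friday, so its 1st Wednesday is Sep 6, 2000 (5 days in).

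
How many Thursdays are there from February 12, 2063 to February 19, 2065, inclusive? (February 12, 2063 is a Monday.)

106

February 12, 2063 is a Monday; the first Thursday on or after it is February 15, 2063 (3 days later).
From February 15, 2063 to February 19, 2065: 319 + 366 + 50 = 735 days (rest of 2063, 2064, to February 19, 2065 in 2065).
735 ÷ 7 = 105 full weeks with remainder 0, so 105 more Thursdays after the first → 106.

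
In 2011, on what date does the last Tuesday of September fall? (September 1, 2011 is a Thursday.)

2011-09-27

September 2011 begins on a Thursday, so the first Tuesday is September 6 (5 days later).
September 2011 has 30 days. Adding weeks: 6, 13, 20, 27 — the last one ≤ 30 is the 27th.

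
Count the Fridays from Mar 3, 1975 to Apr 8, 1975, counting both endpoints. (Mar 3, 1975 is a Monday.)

5

Mar 3, 1975 is a Monday; the first Friday on or after it is Mar 7, 1975 (4 days later).
From Mar 7, 1975 to Apr 8, 1975: 24 + 8 = 32 days (rest of Mar, Apr).
32 ÷ 7 = 4 full weeks with remainder 4, so 4 more Fridays after the first → 5.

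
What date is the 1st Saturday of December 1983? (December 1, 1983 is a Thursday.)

December 3, 1983

December 1983 begins on a Thursday, so the first Saturday is December 3 (2 days later).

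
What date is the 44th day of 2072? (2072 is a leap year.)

January has 31 days (44 − 31 = 13 remain).
13 into February → February 13.

February 13, 2072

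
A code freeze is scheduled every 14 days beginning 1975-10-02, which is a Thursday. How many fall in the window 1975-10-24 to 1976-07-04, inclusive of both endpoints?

18

Occurrences land 14·i days after 1975-10-02 for i = 0, 1, 2, …
1975-10-24 is 22 days after the start; 22 ÷ 14 = 1 remainder 8; since the remainder is 8, round up to i = 2. First occurrence in the window: #3 on 1975-10-30 (2×14 = 28 days in).
1976-07-04 is 276 days after the start; 276 ÷ 14 = 19 remainder 10. Last occurrence in the window: #20 on 1976-06-24.
Occurrences #3 through #20: 18 in total.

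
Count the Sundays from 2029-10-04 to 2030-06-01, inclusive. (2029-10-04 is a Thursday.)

2029-10-04 is a Thursday; the first Sunday on or after it is 2029-10-07 (3 days later).
From 2029-10-07 to 2030-06-01: 24 + 30 + 31 + 31 + 28 + 31 + 30 + 31 + 1 = 237 days (rest of October, November, December, January, February, March, April, May, June).
237 ÷ 7 = 33 full weeks with remainder 6, so 33 more Sundays after the first → 34.

34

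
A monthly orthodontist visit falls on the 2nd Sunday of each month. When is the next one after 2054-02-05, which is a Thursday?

February 2054 starts on a Sunday; its first Sunday is the 1st, so the 2nd Sunday is the 8th — 2054-02-08.
2054-02-08 is after 2054-02-05, so that is the next one.

2054-02-08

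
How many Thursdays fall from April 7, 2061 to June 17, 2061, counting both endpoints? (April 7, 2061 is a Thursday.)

11

April 7, 2061 is a Thursday; the first Thursday on or after it is April 7, 2061.
From April 7, 2061 to June 17, 2061: 23 + 31 + 17 = 71 days (rest of April, May, June).
71 ÷ 7 = 10 full weeks with remainder 1, so 10 more Thursdays after the first → 11.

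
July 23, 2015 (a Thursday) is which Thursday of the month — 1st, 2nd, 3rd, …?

4th

Day 23 falls in week ⌈23/7⌉ of the month.
Days 1–7 hold the 1st Thursday, 8–14 the 2nd, 15–21 the 3rd, 22–28 the 4th, 29–31 the 5th.
23 is in the range for the 4th.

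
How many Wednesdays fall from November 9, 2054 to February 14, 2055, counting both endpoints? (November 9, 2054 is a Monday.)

14

November 9, 2054 is a Monday; the first Wednesday on or after it is November 11, 2054 (2 days later).
From November 11, 2054 to February 14, 2055: 19 + 31 + 31 + 14 = 95 days (rest of November, December, January, February).
95 ÷ 7 = 13 full weeks with remainder 4, so 13 more Wednesdays after the first → 14.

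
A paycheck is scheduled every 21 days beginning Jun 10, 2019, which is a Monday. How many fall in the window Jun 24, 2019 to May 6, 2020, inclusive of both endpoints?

Occurrences land 21·i days after Jun 10, 2019 for i = 0, 1, 2, …
Jun 24, 2019 is 14 days after the start; 14 ÷ 21 = 0 remainder 14; since the remainder is 14, round up to i = 1. First occurrence in the window: #2 on Jul 1, 2019 (1×21 = 21 days in).
May 6, 2020 is 331 days after the start; 331 ÷ 21 = 15 remainder 16. Last occurrence in the window: #16 on Apr 20, 2020.
Occurrences #2 through #16: 15 in total.

15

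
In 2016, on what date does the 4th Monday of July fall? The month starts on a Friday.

July 2016 begins on a Friday, so the first Monday is July 4 (3 days later).
The 4th Monday is 3 weeks later: 4 + 21 = 25.

July 25, 2016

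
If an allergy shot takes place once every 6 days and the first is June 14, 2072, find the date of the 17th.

September 18, 2072

The 17th occurrence is 16 intervals after the first: 16 × 6 = 96 days after June 14, 2072.
June has 30 days — 16 days to the end of June leaves 80.
July has 31 days (49 left).
August has 31 days (18 left).
18 days into September → September 18, 2072.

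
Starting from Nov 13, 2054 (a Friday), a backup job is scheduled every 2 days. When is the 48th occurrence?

Feb 15, 2055

The 48th occurrence is 47 intervals after the first: 47 × 2 = 94 days after Nov 13, 2054.
Nov has 30 days — 17 days to the end of Nov leaves 77.
Dec has 31 days (46 left).
Jan has 31 days (15 left).
15 days into Feb → Feb 15, 2055.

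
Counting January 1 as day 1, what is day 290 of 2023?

17 October 2023

January has 31 days (290 − 31 = 259 remain).
February has 28 days (259 − 28 = 231 remain).
March has 31 days (231 − 31 = 200 remain).
April has 30 days (200 − 30 = 170 remain).
May has 31 days (170 − 31 = 139 remain).
June has 30 days (139 − 30 = 109 remain).
July has 31 days (109 − 31 = 78 remain).
August has 31 days (78 − 31 = 47 remain).
September has 30 days (47 − 30 = 17 remain).
17 into October → October 17.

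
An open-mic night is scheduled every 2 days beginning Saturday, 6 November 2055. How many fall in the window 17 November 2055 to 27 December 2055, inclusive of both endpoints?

20

Occurrences land 2·i days after 6 November 2055 for i = 0, 1, 2, …
17 November 2055 is 11 days after the start; 11 ÷ 2 = 5 remainder 1; since the remainder is 1, round up to i = 6. First occurrence in the window: #7 on 18 November 2055 (6×2 = 12 days in).
27 December 2055 is 51 days after the start; 51 ÷ 2 = 25 remainder 1. Last occurrence in the window: #26 on 26 December 2055.
Occurrences #7 through #26: 20 in total.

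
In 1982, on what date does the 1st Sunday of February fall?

1982-02-07

The first Sunday of February 1982 is February 7.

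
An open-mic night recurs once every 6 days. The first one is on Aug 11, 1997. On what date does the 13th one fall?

The 13th occurrence is 12 intervals after the first: 12 × 6 = 72 days after Aug 11, 1997.
Aug has 31 days — 20 days to the end of Aug leaves 52.
Sep has 30 days (22 left).
22 days into Oct → Oct 22, 1997.

Oct 22, 1997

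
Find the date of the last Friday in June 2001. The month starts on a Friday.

June 2001 begins on a Friday, so the first Friday is June 1.
June 2001 has 30 days. Adding weeks: 1, 8, 15, 22, 29 — the last one ≤ 30 is the 29th.

2001-06-29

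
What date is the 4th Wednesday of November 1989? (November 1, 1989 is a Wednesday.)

1989-11-22

November 1989 begins on a Wednesday, so the first Wednesday is November 1.
The 4th Wednesday is 3 weeks later: 1 + 21 = 22.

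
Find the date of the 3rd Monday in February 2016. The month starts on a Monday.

February 2016 begins on a Monday, so the first Monday is February 1.
The 3rd Monday is 2 weeks later: 1 + 14 = 15.

February 15, 2016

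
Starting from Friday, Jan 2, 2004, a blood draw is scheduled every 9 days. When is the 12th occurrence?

The 12th occurrence is 11 intervals after the first: 11 × 9 = 99 days after Jan 2, 2004.
Jan has 31 days — 29 days to the end of Jan leaves 70.
Feb has 29 days (41 left).
Mar has 31 days (10 left).
10 days into Apr → Apr 10, 2004.

Apr 10, 2004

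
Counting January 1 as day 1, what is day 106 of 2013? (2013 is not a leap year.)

2013-04-16

January has 31 days (106 − 31 = 75 remain).
February has 28 days (75 − 28 = 47 remain).
March has 31 days (47 − 31 = 16 remain).
16 into April → April 16.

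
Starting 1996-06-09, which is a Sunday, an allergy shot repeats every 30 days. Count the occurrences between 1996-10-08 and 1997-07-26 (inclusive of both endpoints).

9

Occurrences land 30·i days after 1996-06-09 for i = 0, 1, 2, …
1996-10-08 is 121 days after the start; 121 ÷ 30 = 4 remainder 1; since the remainder is 1, round up to i = 5. First occurrence in the window: #6 on 1996-11-06 (5×30 = 150 days in).
1997-07-26 is 412 days after the start; 412 ÷ 30 = 13 remainder 22. Last occurrence in the window: #14 on 1997-07-04.
Occurrences #6 through #14: 9 in total.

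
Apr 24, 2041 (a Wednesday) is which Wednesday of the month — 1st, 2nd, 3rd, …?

4th

Day 24 falls in week ⌈24/7⌉ of the month.
Days 1–7 hold the 1st Wednesday, 8–14 the 2nd, 15–21 the 3rd, 22–28 the 4th, 29–31 the 5th.
24 is in the range for the 4th.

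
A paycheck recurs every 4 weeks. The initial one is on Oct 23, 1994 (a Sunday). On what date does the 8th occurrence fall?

May 7, 1995

The 8th occurrence is 7 intervals after the first: 7 × 28 = 196 days after Oct 23, 1994.
Oct has 31 days — 8 days to the end of Oct leaves 188.
Nov has 30 days (158 left).
Dec has 31 days (127 left).
Jan has 31 days (96 left).
Feb has 28 days (68 left).
Mar has 31 days (37 left).
Apr has 30 days (7 left).
7 days into May → May 7, 1995.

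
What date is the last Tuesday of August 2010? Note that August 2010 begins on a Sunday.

August 31, 2010

August 2010 begins on a Sunday, so the first Tuesday is August 3 (2 days later).
August 2010 has 31 days. Adding weeks: 3, 10, 17, 24, 31 — the last one ≤ 31 is the 31st.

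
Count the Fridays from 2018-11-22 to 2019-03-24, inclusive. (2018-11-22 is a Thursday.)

2018-11-22 is a Thursday; the first Friday on or after it is 2018-11-23 (1 day later).
From 2018-11-23 to 2019-03-24: 7 + 31 + 31 + 28 + 24 = 121 days (rest of November, December, January, February, March).
121 ÷ 7 = 17 full weeks with remainder 2, so 17 more Fridays after the first → 18.

18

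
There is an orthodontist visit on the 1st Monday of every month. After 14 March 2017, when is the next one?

March 2017 starts on a Wednesday, so its 1st Monday is 6 March 2017 (5 days in).
That is not after 14 March 2017, so look at April 2017.
April 2017 starts on a Saturday, so its 1st Monday is 3 April 2017 (2 days in).

3 April 2017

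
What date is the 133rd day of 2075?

May 13, 2075

January has 31 days (133 − 31 = 102 remain).
February has 28 days (102 − 28 = 74 remain).
March has 31 days (74 − 31 = 43 remain).
April has 30 days (43 − 30 = 13 remain).
13 into May → May 13.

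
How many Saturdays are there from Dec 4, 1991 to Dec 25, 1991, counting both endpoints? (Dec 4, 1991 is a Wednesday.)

Dec 4, 1991 is a Wednesday; the first Saturday on or after it is Dec 7, 1991 (3 days later).
From Dec 7, 1991 to Dec 25, 1991 is 25 − 7 = 18 days.
18 ÷ 7 = 2 full weeks with remainder 4, so 2 more Saturdays after the first → 3.

3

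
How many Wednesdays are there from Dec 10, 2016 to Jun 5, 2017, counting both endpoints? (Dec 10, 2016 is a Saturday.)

25

Dec 10, 2016 is a Saturday; the first Wednesday on or after it is Dec 14, 2016 (4 days later).
From Dec 14, 2016 to Jun 5, 2017: 17 + 31 + 28 + 31 + 30 + 31 + 5 = 173 days (rest of Dec, Jan, Feb, Mar, Apr, May, Jun).
173 ÷ 7 = 24 full weeks with remainder 5, so 24 more Wednesdays after the first → 25.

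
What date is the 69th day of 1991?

10 March 1991

January has 31 days (69 − 31 = 38 remain).
February has 28 days (38 − 28 = 10 remain).
10 into March → March 10.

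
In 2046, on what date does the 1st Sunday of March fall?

4 March 2046

March 2046 begins on a Thursday, so the first Sunday is March 4 (3 days later).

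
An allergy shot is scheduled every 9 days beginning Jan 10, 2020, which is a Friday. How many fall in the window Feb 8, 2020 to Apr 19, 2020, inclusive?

8

Occurrences land 9·i days after Jan 10, 2020 for i = 0, 1, 2, …
Feb 8, 2020 is 29 days after the start; 29 ÷ 9 = 3 remainder 2; since the remainder is 2, round up to i = 4. First occurrence in the window: #5 on Feb 15, 2020 (4×9 = 36 days in).
Apr 19, 2020 is 100 days after the start; 100 ÷ 9 = 11 remainder 1. Last occurrence in the window: #12 on Apr 18, 2020.
Occurrences #5 through #12: 8 in total.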